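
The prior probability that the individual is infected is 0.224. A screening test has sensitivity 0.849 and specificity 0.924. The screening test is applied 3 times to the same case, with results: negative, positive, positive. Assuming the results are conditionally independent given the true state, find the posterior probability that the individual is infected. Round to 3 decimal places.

Let H be the event that the individual is infected; start with P(H) = 0.224. P('positive'|H) = 0.849, P('positive'|¬H) = 0.076.
Update on result 1 ('negative'): P(H) ← 0.151·0.2240 / (0.151·0.2240 + 0.924·0.7760) = 0.033824/0.75085 = 0.0450.
Update on result 2 ('positive'): P(H) ← 0.849·0.0450 / (0.849·0.0450 + 0.076·0.9550) = 0.038246/0.11082 = 0.3451.
Update on result 3 ('positive'): P(H) ← 0.849·0.3451 / (0.849·0.3451 + 0.076·0.6549) = 0.29300/0.34277 = 0.8548.

Posterior P(H) ≈ 0.855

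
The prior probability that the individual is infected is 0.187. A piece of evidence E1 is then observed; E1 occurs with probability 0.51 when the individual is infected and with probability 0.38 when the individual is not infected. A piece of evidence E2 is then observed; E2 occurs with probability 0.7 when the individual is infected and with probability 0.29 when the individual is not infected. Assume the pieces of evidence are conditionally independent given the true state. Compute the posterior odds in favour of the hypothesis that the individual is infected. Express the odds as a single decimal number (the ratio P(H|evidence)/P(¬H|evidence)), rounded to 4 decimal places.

Posterior odds ≈ 0.7451

Prior odds = 0.187/(1−0.187) = 0.23001. In log-odds, ln(0.23001) = -1.4696.
Add log likelihood ratios: ln(1.3421) + ln(2.4138) = 1.1754.
Posterior log-odds = -0.29418, so posterior odds = exp(-0.29418) = 0.74514.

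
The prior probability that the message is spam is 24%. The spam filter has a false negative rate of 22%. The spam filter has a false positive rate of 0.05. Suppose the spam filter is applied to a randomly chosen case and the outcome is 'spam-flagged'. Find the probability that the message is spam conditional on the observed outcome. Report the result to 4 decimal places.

P(H | E) ≈ 0.8313

Let H be the event that the message is spam. P(H) = 0.24, so P(¬H) = 0.76. With E the 'spam-flagged' result, P(E|H) = 0.78 and P(E|¬H) = 0.05.
P(E) = 0.78·0.24 + 0.05·0.76 = 0.18720 + 0.038000 = 0.22520.
By Bayes' theorem, P(H|E) = 0.18720 / 0.22520 = 0.8313.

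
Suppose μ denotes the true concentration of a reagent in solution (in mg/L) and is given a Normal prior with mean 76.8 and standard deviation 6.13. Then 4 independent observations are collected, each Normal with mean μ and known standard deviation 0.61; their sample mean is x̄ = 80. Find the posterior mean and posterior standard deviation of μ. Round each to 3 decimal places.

Posterior mean ≈ 79.992; posterior SD ≈ 0.305

Prior precision 1/τ₀² = 1/6.13² = 0.0266121; data precision n/σ² = 4/0.61² = 10.7498.
Posterior precision = 0.0266121 + 10.7498 = 10.7764, giving posterior SD = 1/√10.7764 = 0.305.
Posterior mean = (0.0266121·76.8 + 10.7498·80) / 10.7764 = 79.992.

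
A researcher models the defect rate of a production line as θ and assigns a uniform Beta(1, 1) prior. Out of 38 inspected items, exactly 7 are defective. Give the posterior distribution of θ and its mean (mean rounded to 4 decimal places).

Posterior: Beta(8, 32); mean ≈ 0.2000

Observing 7 successes and 31 failures updates Beta(1, 1) by adding the success and failure counts to the two shape parameters: α = 1+7 = 8, β = 1+31 = 32.
E[θ | data] = 8/(8+32) = 0.2000.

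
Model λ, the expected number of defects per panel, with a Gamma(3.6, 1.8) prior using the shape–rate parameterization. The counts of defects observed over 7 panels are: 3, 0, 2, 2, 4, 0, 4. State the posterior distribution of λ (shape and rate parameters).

Posterior: Gamma(shape=18.6, rate=8.8)

The Poisson likelihood adds the total count to the shape and the number of exposure periods to the rate. Here ∑xᵢ = 15 and n = 7, so shape 3.6→18.6 and rate 1.8→8.8.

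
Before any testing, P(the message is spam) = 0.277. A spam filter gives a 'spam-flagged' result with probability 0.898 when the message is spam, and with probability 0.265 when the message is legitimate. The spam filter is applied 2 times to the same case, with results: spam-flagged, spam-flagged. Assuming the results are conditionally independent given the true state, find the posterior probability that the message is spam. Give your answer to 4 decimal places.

Posterior P(H) ≈ 0.8148

Let H be the event that the message is spam; start with P(H) = 0.277. P('spam-flagged'|H) = 0.898, P('spam-flagged'|¬H) = 0.265.
Update on result 1 ('spam-flagged'): P(H) ← 0.898·0.2770 / (0.898·0.2770 + 0.265·0.7230) = 0.24875/0.44034 = 0.5649.
Update on result 2 ('spam-flagged'): P(H) ← 0.898·0.5649 / (0.898·0.5649 + 0.265·0.4351) = 0.50727/0.62258 = 0.8148.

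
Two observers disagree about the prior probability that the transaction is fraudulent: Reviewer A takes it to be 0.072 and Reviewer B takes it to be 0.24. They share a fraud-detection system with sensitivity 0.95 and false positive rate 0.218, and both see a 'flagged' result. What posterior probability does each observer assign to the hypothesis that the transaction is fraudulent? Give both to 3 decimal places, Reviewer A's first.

Reviewer A: 0.253; Reviewer B: 0.579

P('+'|H) = 0.95, P('+'|¬H) = 0.218.
Reviewer A: numerator 0.95·0.072 = 0.068400; evidence = 0.068400+0.218·0.928 = 0.27070; posterior = 0.253.
Reviewer B: numerator 0.95·0.24 = 0.22800; evidence = 0.22800+0.218·0.76 = 0.39368; posterior = 0.579.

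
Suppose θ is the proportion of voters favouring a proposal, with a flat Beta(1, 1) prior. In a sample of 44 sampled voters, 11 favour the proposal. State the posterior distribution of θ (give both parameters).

The binomial likelihood is conjugate to the Beta prior: with 11 successes and 33 failures, the posterior is Beta(1+11, 1+33) = Beta(12, 34).

Posterior: Beta(12, 34)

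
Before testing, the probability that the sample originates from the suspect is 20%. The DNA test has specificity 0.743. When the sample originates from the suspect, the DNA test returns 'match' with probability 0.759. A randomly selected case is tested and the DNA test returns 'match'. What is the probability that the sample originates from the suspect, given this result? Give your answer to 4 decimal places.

P(H | E) ≈ 0.4247

Write H for 'the sample originates from the suspect'. Prior odds H:¬H = 0.2/0.8 = 0.25000. For the 'match' outcome, the likelihood ratio is 0.759/0.257 = 2.9533.
Posterior odds = 0.25000 × 2.9533 = 0.73833, so P(H|E) = 0.73833/(1+0.73833) = 0.4247.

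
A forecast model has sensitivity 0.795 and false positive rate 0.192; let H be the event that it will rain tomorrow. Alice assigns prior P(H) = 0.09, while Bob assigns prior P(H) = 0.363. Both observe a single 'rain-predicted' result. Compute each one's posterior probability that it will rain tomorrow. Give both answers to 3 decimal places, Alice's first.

P('+'|H) = 0.795, P('+'|¬H) = 0.192.
Alice: numerator 0.795·0.09 = 0.071550; evidence = 0.071550+0.192·0.91 = 0.24627; posterior = 0.291.
Bob: numerator 0.795·0.363 = 0.28858; evidence = 0.28858+0.192·0.637 = 0.41089; posterior = 0.702.

Alice: 0.291; Bob: 0.702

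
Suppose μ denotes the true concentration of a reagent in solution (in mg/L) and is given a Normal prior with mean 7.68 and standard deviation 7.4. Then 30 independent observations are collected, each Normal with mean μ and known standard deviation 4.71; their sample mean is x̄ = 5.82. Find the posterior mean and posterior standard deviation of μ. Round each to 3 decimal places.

Posterior mean ≈ 5.845; posterior SD ≈ 0.854

Prior precision 1/τ₀² = 1/7.4² = 0.0182615; data precision n/σ² = 30/4.71² = 1.35232.
Posterior precision = 0.0182615 + 1.35232 = 1.37058, giving posterior SD = 1/√1.37058 = 0.854.
Posterior mean = (0.0182615·7.68 + 1.35232·5.82) / 1.37058 = 5.845.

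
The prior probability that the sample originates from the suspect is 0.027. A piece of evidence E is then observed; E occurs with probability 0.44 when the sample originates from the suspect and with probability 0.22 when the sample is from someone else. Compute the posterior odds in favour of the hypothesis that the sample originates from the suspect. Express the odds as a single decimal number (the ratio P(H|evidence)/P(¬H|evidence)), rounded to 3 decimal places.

Prior odds = 0.027/(1−0.027) = 0.027749.
Likelihood ratio for E = 0.44/0.22 = 2.0000.
Posterior odds = prior odds × LR = 0.055498.

Posterior odds ≈ 0.055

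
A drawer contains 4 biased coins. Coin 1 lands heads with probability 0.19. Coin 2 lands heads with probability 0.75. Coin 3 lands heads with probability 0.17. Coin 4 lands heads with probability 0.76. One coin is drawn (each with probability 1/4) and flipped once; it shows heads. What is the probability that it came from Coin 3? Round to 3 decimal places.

Posterior probability ≈ 0.091

P(heads|C1) = 0.19; P(heads|C2) = 0.75; P(heads|C3) = 0.17; P(heads|C4) = 0.76.
Prior × likelihood for each source: 0.25·0.19=0.04750, 0.25·0.75=0.1875, 0.25·0.17=0.04250, 0.25·0.76=0.1900. Summing gives P(heads) = 0.46750.
P(Coin 3 | heads) = 0.04250 / 0.46750 = 0.091.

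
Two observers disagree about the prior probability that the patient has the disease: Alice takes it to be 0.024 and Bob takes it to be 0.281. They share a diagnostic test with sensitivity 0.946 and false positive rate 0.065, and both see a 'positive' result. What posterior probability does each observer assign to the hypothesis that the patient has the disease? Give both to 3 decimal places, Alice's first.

Alice: 0.264; Bob: 0.850

The likelihood ratio for a 'positive' result is 0.946/0.065 = 14.554.
Alice: prior odds 0.024/0.976 = 0.024590; posterior odds 0.35788; posterior probability 0.264.
Bob: prior odds 0.281/0.719 = 0.39082; posterior odds 5.6879; posterior probability 0.850.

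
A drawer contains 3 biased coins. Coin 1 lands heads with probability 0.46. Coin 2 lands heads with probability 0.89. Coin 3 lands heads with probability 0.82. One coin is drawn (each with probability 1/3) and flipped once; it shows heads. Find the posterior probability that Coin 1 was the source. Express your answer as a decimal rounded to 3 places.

P(heads|C1) = 0.46; P(heads|C2) = 0.89; P(heads|C3) = 0.82.
Prior × likelihood for each source: 0.333333·0.46=0.1533, 0.333333·0.89=0.2967, 0.333333·0.82=0.2733. Summing gives P(heads) = 0.72333.
P(Coin 1 | heads) = 0.1533 / 0.72333 = 0.212.

Posterior probability ≈ 0.212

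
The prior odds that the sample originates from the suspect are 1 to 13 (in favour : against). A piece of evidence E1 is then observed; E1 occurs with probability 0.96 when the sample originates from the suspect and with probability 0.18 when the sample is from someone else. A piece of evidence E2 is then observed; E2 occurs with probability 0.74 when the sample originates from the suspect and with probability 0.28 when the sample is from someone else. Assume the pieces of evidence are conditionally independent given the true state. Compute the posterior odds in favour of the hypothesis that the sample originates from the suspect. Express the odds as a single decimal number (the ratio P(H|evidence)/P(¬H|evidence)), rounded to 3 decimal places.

Posterior odds ≈ 1.084

Prior odds = 1/13 = 0.076923. In log-odds, ln(0.076923) = -2.5649.
Add log likelihood ratios: ln(5.3333) + ln(2.6429) = 2.6458.
Posterior log-odds = 0.080888, so posterior odds = exp(0.080888) = 1.0842.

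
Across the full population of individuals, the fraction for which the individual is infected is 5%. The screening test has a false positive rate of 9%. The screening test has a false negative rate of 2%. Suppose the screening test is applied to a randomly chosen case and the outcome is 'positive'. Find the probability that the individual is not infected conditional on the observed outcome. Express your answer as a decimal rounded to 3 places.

Let H be the event that the individual is infected. P(H) = 0.05, so P(¬H) = 0.95. With E the 'positive' result, P(E|H) = 0.98 and P(E|¬H) = 0.09.
P(E) = 0.98·0.05 + 0.09·0.95 = 0.049000 + 0.085500 = 0.13450.
By Bayes' theorem, P(H|E) = 0.049000 / 0.13450 = 0.364. Hence P(¬H|E) = 1 − 0.364 = 0.636.

P(¬H | E) ≈ 0.636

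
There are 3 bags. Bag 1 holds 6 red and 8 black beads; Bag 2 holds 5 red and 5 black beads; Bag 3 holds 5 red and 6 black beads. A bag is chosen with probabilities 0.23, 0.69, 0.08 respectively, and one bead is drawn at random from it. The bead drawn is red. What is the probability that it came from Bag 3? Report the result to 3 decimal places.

Posterior probability ≈ 0.076

P(red|Bag 1) = 0.4286; P(red|Bag 2) = 0.5; P(red|Bag 3) = 0.4545.
Prior × likelihood for each source: 0.23·0.4286=0.09857, 0.69·0.5=0.3450, 0.08·0.4545=0.03636. Summing gives P(red) = 0.47994.
P(Bag 3 | red) = 0.03636 / 0.47994 = 0.076.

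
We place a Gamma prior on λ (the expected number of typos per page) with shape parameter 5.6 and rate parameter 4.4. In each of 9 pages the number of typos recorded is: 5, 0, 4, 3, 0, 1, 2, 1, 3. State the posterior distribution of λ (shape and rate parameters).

Posterior: Gamma(shape=24.6, rate=13.4)

The Poisson likelihood adds the total count to the shape and the number of exposure periods to the rate. Here ∑xᵢ = 19 and n = 9, so shape 5.6→24.6 and rate 4.4→13.4.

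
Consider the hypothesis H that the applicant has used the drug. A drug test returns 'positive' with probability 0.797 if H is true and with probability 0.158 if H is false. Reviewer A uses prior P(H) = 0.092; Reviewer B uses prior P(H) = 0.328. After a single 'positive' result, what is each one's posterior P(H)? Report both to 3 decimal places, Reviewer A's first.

P('+'|H) = 0.797, P('+'|¬H) = 0.158.
Reviewer A: numerator 0.797·0.092 = 0.073324; evidence = 0.073324+0.158·0.908 = 0.21679; posterior = 0.338.
Reviewer B: numerator 0.797·0.328 = 0.26142; evidence = 0.26142+0.158·0.672 = 0.36759; posterior = 0.711.

Reviewer A: 0.338; Reviewer B: 0.711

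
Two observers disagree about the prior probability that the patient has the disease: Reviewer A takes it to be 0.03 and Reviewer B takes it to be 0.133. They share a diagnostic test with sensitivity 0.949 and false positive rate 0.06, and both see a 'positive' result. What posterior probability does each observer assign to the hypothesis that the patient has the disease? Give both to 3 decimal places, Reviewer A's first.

The likelihood ratio for a 'positive' result is 0.949/0.06 = 15.817.
Reviewer A: prior odds 0.03/0.97 = 0.030928; posterior odds 0.48918; posterior probability 0.328.
Reviewer B: prior odds 0.133/0.867 = 0.15340; posterior odds 2.4263; posterior probability 0.708.

Reviewer A: 0.328; Reviewer B: 0.708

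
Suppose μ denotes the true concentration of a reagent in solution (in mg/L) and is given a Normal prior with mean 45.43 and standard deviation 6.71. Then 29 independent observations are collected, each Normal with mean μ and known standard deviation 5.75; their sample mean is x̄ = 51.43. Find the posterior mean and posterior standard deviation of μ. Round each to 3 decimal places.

Posterior mean ≈ 51.282; posterior SD ≈ 1.054

With known σ, the Normal prior is conjugate. Weight on the data is w = (n/σ²)/(n/σ² + 1/τ₀²) = 0.877127/(0.877127+0.0222103) = 0.97530.
Posterior mean = w·x̄ + (1−w)·μ₀ = 0.97530·51.43 + 0.024696·45.43 = 51.282. Posterior variance = 1/(0.877127+0.0222103) = 1.11193, so SD = 1.054.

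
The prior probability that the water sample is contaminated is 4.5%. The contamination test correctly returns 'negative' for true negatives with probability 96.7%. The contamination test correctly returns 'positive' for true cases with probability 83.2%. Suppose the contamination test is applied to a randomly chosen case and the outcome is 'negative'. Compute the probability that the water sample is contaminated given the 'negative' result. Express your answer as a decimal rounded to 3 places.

P(H | E) ≈ 0.008

Let H be the event that the water sample is contaminated. P(H) = 0.045, so P(¬H) = 0.955. With E the 'negative' result, P(E|H) = 0.168 and P(E|¬H) = 0.967.
P(E) = 0.168·0.045 + 0.967·0.955 = 0.0075600 + 0.92348 = 0.93104.
By Bayes' theorem, P(H|E) = 0.0075600 / 0.93104 = 0.008.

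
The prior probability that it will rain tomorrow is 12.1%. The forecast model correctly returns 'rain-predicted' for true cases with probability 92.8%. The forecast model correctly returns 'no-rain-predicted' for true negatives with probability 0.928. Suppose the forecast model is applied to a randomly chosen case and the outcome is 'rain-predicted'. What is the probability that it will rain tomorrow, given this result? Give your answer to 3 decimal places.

P(H | E) ≈ 0.640

Let H be the event that it will rain tomorrow. P(H) = 0.121, so P(¬H) = 0.879. With E the 'rain-predicted' result, P(E|H) = 0.928 and P(E|¬H) = 0.072.
P(E) = 0.928·0.121 + 0.072·0.879 = 0.11229 + 0.063288 = 0.17558.
By Bayes' theorem, P(H|E) = 0.11229 / 0.17558 = 0.640.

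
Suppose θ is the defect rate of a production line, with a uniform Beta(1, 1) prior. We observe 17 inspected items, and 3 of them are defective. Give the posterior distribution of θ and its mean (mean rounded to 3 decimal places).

Posterior: Beta(4, 15); mean ≈ 0.211

The binomial likelihood is conjugate to the Beta prior: with 3 successes and 14 failures, the posterior is Beta(1+3, 1+14) = Beta(4, 15).
E[θ | data] = 4/(4+15) = 0.211.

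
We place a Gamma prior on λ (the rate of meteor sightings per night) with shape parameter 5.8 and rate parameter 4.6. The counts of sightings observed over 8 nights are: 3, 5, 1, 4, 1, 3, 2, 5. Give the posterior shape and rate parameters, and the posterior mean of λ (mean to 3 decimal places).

Posterior: Gamma(shape=29.8, rate=12.6); mean ≈ 2.365

The Poisson likelihood adds the total count to the shape and the number of exposure periods to the rate. Here ∑xᵢ = 24 and n = 8, so shape 5.8→29.8 and rate 4.6→12.6.
E[λ | data] = 29.8/12.6 = 2.365.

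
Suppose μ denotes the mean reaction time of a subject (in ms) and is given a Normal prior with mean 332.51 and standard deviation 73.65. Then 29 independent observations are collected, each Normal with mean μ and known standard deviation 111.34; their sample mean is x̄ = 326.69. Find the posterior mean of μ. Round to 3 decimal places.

Prior precision 1/τ₀² = 1/73.65² = 0.00018435; data precision n/σ² = 29/111.34² = 0.00233935.
Posterior precision = 0.00018435 + 0.00233935 = 0.00252371.
Posterior mean = (0.00018435·332.51 + 0.00233935·326.69) / 0.00252371 = 327.115.

Posterior mean ≈ 327.115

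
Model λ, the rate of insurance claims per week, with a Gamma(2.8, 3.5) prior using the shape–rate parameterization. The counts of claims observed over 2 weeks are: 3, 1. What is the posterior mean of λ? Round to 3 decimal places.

Total count ∑xᵢ = 4 over n = 2 weeks.
Gamma is conjugate to the Poisson likelihood: posterior is Gamma(shape = 2.8+4 = 6.8, rate = 3.5+2 = 5.5).
Posterior mean = shape/rate = 6.8/5.5 = 1.236.

Posterior mean ≈ 1.236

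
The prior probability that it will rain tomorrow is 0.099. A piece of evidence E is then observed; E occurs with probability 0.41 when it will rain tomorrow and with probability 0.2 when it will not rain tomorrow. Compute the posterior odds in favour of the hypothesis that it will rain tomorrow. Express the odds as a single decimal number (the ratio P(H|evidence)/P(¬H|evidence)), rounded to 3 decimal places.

Prior odds = 0.099/(1−0.099) = 0.10988.
Likelihood ratio for E = 0.41/0.2 = 2.0500.
Posterior odds = prior odds × LR = 0.22525.

Posterior odds ≈ 0.225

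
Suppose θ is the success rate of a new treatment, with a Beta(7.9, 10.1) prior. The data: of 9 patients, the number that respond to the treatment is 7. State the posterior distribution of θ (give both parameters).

Posterior: Beta(14.9, 12.1)

The binomial likelihood is conjugate to the Beta prior: with 7 successes and 2 failures, the posterior is Beta(7.9+7, 10.1+2) = Beta(14.9, 12.1).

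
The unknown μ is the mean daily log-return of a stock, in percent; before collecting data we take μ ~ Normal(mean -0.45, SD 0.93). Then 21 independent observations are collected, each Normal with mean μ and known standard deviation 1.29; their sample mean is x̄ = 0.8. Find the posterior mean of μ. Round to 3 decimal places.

Prior precision 1/τ₀² = 1/0.93² = 1.15620; data precision n/σ² = 21/1.29² = 12.6194.
Posterior precision = 1.15620 + 12.6194 = 13.7756.
Posterior mean = (1.15620·-0.45 + 12.6194·0.8) / 13.7756 = 0.695.

Posterior mean ≈ 0.695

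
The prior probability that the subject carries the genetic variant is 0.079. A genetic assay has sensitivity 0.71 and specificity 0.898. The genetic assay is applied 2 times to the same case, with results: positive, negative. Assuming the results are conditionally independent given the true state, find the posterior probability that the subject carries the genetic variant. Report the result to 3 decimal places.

Posterior P(H) ≈ 0.162

Let H be the event that the subject carries the genetic variant; start with P(H) = 0.079. P('positive'|H) = 0.71, P('positive'|¬H) = 0.102.
Update on result 1 ('positive'): P(H) ← 0.71·0.0790 / (0.71·0.0790 + 0.102·0.9210) = 0.056090/0.15003 = 0.3739.
Update on result 2 ('negative'): P(H) ← 0.29·0.3739 / (0.29·0.3739 + 0.898·0.6261) = 0.10842/0.67070 = 0.1616.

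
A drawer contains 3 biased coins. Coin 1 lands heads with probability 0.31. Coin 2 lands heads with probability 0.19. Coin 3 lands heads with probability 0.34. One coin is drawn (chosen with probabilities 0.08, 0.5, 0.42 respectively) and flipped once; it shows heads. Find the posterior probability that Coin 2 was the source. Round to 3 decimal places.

Tabulate prior·likelihood by source: [1] prior 0.08, lik 0.31, product 0.02480; [2] prior 0.5, lik 0.19, product 0.09500; [3] prior 0.42, lik 0.34, product 0.1428.
Normalizing constant = 0.26260; the posterior for Coin 2 is its product over the sum, 0.09500/0.26260 = 0.362.

Posterior probability ≈ 0.362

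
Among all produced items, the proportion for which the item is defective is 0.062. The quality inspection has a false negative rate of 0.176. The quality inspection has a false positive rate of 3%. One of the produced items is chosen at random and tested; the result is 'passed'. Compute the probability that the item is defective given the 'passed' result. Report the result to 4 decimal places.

P(H | E) ≈ 0.0119

Let H be the event that the item is defective. P(H) = 0.062, so P(¬H) = 0.938. With E the 'passed' result, P(E|H) = 0.176 and P(E|¬H) = 0.97.
P(E) = 0.176·0.062 + 0.97·0.938 = 0.010912 + 0.90986 = 0.92077.
By Bayes' theorem, P(H|E) = 0.010912 / 0.92077 = 0.0119.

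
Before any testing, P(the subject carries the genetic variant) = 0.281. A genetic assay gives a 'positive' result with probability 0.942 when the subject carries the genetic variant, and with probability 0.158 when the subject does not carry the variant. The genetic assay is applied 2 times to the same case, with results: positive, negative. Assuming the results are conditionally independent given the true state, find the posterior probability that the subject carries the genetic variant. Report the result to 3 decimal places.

Posterior P(H) ≈ 0.138

Let H be the event that the subject carries the genetic variant; start with P(H) = 0.281. P('positive'|H) = 0.942, P('positive'|¬H) = 0.158.
Update on result 1 ('positive'): P(H) ← 0.942·0.2810 / (0.942·0.2810 + 0.158·0.7190) = 0.26470/0.37830 = 0.6997.
Update on result 2 ('negative'): P(H) ← 0.058·0.6997 / (0.058·0.6997 + 0.842·0.3003) = 0.040583/0.29343 = 0.1383.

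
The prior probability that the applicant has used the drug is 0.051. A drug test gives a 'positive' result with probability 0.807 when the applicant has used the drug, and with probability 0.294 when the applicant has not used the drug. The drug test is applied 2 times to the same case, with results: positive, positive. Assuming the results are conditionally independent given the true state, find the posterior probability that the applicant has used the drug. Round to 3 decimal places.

Posterior P(H) ≈ 0.288

Let H be the event that the applicant has used the drug; start with P(H) = 0.051. P('positive'|H) = 0.807, P('positive'|¬H) = 0.294.
Update on result 1 ('positive'): P(H) ← 0.807·0.0510 / (0.807·0.0510 + 0.294·0.9490) = 0.041157/0.32016 = 0.1286.
Update on result 2 ('positive'): P(H) ← 0.807·0.1286 / (0.807·0.1286 + 0.294·0.8714) = 0.10374/0.35995 = 0.2882.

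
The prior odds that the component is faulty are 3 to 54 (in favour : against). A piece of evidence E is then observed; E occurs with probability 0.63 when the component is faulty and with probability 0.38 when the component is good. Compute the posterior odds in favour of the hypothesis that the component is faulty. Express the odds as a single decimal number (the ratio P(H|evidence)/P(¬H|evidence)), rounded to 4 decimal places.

Posterior odds ≈ 0.0921

Prior odds = 3/54 = 0.055556.
Likelihood ratio for E = 0.63/0.38 = 1.6579.
Posterior odds = prior odds × LR = 0.092105.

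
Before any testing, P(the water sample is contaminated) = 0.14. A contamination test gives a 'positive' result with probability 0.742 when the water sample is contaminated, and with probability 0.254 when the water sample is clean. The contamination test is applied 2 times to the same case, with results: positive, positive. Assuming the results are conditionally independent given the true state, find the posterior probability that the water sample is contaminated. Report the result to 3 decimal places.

Posterior P(H) ≈ 0.581

With H the event that the water sample is contaminated, the joint likelihood of the observed sequence is P(data|H) = 0.742·0.742 = 0.55056 and P(data|¬H) = 0.254·0.254 = 0.064516.
Bayes: P(H|data) = 0.14·0.55056 / (0.14·0.55056 + 0.86·0.064516) = 0.077079/0.13256 = 0.5815.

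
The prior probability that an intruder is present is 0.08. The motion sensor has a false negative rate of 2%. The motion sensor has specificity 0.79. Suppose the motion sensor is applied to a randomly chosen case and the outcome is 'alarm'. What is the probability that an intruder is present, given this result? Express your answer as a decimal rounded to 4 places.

Write H for 'an intruder is present'. Prior odds H:¬H = 0.08/0.92 = 0.086957. For the 'alarm' outcome, the likelihood ratio is 0.98/0.21 = 4.6667.
Posterior odds = 0.086957 × 4.6667 = 0.40580, so P(H|E) = 0.40580/(1+0.40580) = 0.2887.

P(H | E) ≈ 0.2887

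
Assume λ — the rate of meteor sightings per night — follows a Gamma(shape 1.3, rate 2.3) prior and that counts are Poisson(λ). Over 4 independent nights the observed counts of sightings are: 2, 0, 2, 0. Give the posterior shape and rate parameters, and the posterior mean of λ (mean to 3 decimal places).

Total count ∑xᵢ = 4 over n = 4 nights.
Gamma is conjugate to the Poisson likelihood: posterior is Gamma(shape = 1.3+4 = 5.3, rate = 2.3+4 = 6.3).
Posterior mean = shape/rate = 5.3/6.3 = 0.841.

Posterior: Gamma(shape=5.3, rate=6.3); mean ≈ 0.841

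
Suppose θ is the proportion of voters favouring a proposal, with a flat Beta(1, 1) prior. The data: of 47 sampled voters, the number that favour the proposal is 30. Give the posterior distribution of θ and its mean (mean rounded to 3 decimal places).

Observing 30 successes and 17 failures updates Beta(1, 1) by adding the success and failure counts to the two shape parameters: α = 1+30 = 31, β = 1+17 = 18.
E[θ | data] = 31/(31+18) = 0.633.

Posterior: Beta(31, 18); mean ≈ 0.633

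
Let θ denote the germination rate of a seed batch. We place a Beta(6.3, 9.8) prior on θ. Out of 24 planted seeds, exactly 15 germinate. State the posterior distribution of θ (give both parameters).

Observing 15 successes and 9 failures updates Beta(6.3, 9.8) by adding the success and failure counts to the two shape parameters: α = 6.3+15 = 21.3, β = 9.8+9 = 18.8.

Posterior: Beta(21.3, 18.8)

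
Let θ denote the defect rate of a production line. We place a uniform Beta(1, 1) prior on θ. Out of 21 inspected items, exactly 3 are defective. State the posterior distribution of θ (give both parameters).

The binomial likelihood is conjugate to the Beta prior: with 3 successes and 18 failures, the posterior is Beta(1+3, 1+18) = Beta(4, 19).

Posterior: Beta(4, 19)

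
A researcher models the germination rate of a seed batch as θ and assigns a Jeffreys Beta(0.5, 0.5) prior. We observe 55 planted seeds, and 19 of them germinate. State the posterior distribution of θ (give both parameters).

Posterior: Beta(19.5, 36.5)

Observing 19 successes and 36 failures updates Beta(0.5, 0.5) by adding the success and failure counts to the two shape parameters: α = 0.5+19 = 19.5, β = 0.5+36 = 36.5.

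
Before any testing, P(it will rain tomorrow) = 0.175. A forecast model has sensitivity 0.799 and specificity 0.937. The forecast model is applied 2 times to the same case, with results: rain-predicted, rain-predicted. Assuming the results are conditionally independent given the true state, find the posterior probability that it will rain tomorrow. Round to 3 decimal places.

Posterior P(H) ≈ 0.972

With H the event that it will rain tomorrow, the joint likelihood of the observed sequence is P(data|H) = 0.799·0.799 = 0.63840 and P(data|¬H) = 0.063·0.063 = 0.0039690.
Bayes: P(H|data) = 0.175·0.63840 / (0.175·0.63840 + 0.825·0.0039690) = 0.11172/0.11499 = 0.9715.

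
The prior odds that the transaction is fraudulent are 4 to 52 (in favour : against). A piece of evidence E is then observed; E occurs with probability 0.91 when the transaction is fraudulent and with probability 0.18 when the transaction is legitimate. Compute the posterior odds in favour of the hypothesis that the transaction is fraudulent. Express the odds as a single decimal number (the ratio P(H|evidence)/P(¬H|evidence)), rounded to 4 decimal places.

Prior odds = 4/52 = 0.076923. In log-odds, ln(0.076923) = -2.5649.
Add log likelihood ratio: ln(5.0556) = 1.6205.
Posterior log-odds = -0.94446, so posterior odds = exp(-0.94446) = 0.38889.

Posterior odds ≈ 0.3889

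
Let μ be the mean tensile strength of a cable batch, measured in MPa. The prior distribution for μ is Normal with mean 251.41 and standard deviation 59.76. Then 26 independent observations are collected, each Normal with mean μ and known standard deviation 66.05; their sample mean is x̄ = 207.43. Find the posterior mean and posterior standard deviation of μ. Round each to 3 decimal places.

Posterior mean ≈ 209.404; posterior SD ≈ 12.659

With known σ, the Normal prior is conjugate. Weight on the data is w = (n/σ²)/(n/σ² + 1/τ₀²) = 0.00595975/(0.00595975+0.00028001) = 0.95512.
Posterior mean = w·x̄ + (1−w)·μ₀ = 0.95512·207.43 + 0.044876·251.41 = 209.404. Posterior variance = 1/(0.00595975+0.00028001) = 160.263, so SD = 12.659.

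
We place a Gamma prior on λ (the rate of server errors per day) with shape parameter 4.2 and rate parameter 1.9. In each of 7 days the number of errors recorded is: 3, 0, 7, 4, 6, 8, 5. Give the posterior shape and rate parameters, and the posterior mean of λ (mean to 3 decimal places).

Total count ∑xᵢ = 33 over n = 7 days.
Gamma is conjugate to the Poisson likelihood: posterior is Gamma(shape = 4.2+33 = 37.2, rate = 1.9+7 = 8.9).
Posterior mean = shape/rate = 37.2/8.9 = 4.180.

Posterior: Gamma(shape=37.2, rate=8.9); mean ≈ 4.180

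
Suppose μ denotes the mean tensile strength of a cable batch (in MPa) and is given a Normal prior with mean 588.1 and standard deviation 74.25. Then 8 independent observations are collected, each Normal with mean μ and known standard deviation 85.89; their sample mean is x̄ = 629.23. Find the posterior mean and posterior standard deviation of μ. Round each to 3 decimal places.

Posterior mean ≈ 623.336; posterior SD ≈ 28.107

With known σ, the Normal prior is conjugate. Weight on the data is w = (n/σ²)/(n/σ² + 1/τ₀²) = 0.00108444/(0.00108444+0.00018139) = 0.85670.
Posterior mean = w·x̄ + (1−w)·μ₀ = 0.85670·629.23 + 0.14330·588.1 = 623.336. Posterior variance = 1/(0.00108444+0.00018139) = 789.998, so SD = 28.107.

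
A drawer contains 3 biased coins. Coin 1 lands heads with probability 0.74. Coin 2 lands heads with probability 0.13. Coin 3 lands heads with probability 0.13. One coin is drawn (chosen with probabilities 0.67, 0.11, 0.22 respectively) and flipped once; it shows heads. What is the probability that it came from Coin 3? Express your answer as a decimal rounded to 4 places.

Posterior probability ≈ 0.0531

P(heads|C1) = 0.74; P(heads|C2) = 0.13; P(heads|C3) = 0.13.
Prior × likelihood for each source: 0.67·0.74=0.4958, 0.11·0.13=0.01430, 0.22·0.13=0.02860. Summing gives P(heads) = 0.53870.
P(Coin 3 | heads) = 0.02860 / 0.53870 = 0.0531.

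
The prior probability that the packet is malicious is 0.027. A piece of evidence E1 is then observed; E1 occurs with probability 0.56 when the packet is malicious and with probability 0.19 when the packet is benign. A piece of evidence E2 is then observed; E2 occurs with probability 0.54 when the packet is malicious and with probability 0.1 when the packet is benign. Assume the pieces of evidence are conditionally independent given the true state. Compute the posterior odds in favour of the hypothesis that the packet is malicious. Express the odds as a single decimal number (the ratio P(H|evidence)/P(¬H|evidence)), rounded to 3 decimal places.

Posterior odds ≈ 0.442

Prior odds = 0.027/(1−0.027) = 0.027749.
Likelihood ratio for E1 = 0.56/0.19 = 2.9474.
Likelihood ratio for E2 = 0.54/0.1 = 5.4000.
Posterior odds = prior odds × LR₁ × LR₂ = 0.44165.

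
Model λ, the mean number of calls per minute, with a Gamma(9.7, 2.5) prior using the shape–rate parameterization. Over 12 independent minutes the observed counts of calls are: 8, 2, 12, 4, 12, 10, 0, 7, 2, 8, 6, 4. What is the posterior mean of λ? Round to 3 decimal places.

Posterior mean ≈ 5.841

The Poisson likelihood adds the total count to the shape and the number of exposure periods to the rate. Here ∑xᵢ = 75 and n = 12, so shape 9.7→84.7 and rate 2.5→14.5.
E[λ | data] = 84.7/14.5 = 5.841.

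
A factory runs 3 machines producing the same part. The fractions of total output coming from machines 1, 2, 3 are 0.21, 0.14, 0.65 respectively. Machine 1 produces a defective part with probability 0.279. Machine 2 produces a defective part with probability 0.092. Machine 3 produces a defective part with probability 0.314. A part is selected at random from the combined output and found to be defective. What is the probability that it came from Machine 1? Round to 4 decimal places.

P(defective|M1) = 0.279; P(defective|M2) = 0.092; P(defective|M3) = 0.314.
Prior × likelihood for each source: 0.21·0.279=0.05859, 0.14·0.092=0.01288, 0.65·0.314=0.2041. Summing gives P(defective) = 0.27557.
P(Machine 1 | defective) = 0.05859 / 0.27557 = 0.2126.

Posterior probability ≈ 0.2126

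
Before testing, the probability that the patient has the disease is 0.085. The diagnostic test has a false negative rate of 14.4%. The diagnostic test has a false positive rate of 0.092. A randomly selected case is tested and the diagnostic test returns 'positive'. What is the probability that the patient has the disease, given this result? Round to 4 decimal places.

P(H | E) ≈ 0.4636

Let H be the event that the patient has the disease. P(H) = 0.085, so P(¬H) = 0.915. With E the 'positive' result, P(E|H) = 0.856 and P(E|¬H) = 0.092.
P(E) = 0.856·0.085 + 0.092·0.915 = 0.072760 + 0.084180 = 0.15694.
By Bayes' theorem, P(H|E) = 0.072760 / 0.15694 = 0.4636.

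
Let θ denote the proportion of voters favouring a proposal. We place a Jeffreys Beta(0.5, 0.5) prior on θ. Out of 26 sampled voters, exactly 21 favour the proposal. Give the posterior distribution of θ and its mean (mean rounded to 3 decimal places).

Observing 21 successes and 5 failures updates Beta(0.5, 0.5) by adding the success and failure counts to the two shape parameters: α = 0.5+21 = 21.5, β = 0.5+5 = 5.5.
Posterior mean = α/(α+β) = 21.5/27 = 0.796.

Posterior: Beta(21.5, 5.5); mean ≈ 0.796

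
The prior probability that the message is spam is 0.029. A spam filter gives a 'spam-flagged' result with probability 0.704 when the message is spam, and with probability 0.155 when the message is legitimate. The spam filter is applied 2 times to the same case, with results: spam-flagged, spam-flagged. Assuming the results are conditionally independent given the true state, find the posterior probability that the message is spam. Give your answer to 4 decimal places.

Posterior P(H) ≈ 0.3812

Let H be the event that the message is spam; start with P(H) = 0.029. P('spam-flagged'|H) = 0.704, P('spam-flagged'|¬H) = 0.155.
Update on result 1 ('spam-flagged'): P(H) ← 0.704·0.0290 / (0.704·0.0290 + 0.155·0.9710) = 0.020416/0.17092 = 0.1194.
Update on result 2 ('spam-flagged'): P(H) ← 0.704·0.1194 / (0.704·0.1194 + 0.155·0.8806) = 0.084091/0.22058 = 0.3812.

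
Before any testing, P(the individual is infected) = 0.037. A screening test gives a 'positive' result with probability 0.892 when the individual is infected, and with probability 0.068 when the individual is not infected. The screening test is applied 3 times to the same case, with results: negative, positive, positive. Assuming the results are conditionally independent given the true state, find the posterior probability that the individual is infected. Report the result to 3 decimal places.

Posterior P(H) ≈ 0.434

With H the event that the individual is infected, the joint likelihood of the observed sequence is P(data|H) = 0.108·0.892·0.892 = 0.085932 and P(data|¬H) = 0.932·0.068·0.068 = 0.0043096.
Bayes: P(H|data) = 0.037·0.085932 / (0.037·0.085932 + 0.963·0.0043096) = 0.0031795/0.0073296 = 0.4338.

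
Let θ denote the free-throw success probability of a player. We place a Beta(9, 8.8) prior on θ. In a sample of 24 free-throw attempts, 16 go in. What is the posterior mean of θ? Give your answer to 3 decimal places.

Posterior mean ≈ 0.598

Observing 16 successes and 8 failures updates Beta(9, 8.8) by adding the success and failure counts to the two shape parameters: α = 9+16 = 25, β = 8.8+8 = 16.8.
Posterior mean = α/(α+β) = 25/41.8 = 0.598.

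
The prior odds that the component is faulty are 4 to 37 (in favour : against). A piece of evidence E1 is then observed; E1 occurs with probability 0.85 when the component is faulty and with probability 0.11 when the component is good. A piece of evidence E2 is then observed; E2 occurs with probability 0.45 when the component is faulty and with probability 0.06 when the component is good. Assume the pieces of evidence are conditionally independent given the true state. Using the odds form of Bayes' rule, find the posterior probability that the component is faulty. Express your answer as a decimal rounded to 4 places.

Prior odds = 4/37 = 0.10811.
Likelihood ratio for E1 = 0.85/0.11 = 7.7273.
Likelihood ratio for E2 = 0.45/0.06 = 7.5000.
Posterior odds = prior odds × LR₁ × LR₂ = 6.2654.
Posterior probability = odds/(1+odds) = 6.2654/7.2654 = 0.8624.

Posterior probability ≈ 0.8624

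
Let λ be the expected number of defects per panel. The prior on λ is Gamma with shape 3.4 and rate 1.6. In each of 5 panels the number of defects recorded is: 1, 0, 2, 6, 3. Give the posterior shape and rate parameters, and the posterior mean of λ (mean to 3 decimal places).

The Poisson likelihood adds the total count to the shape and the number of exposure periods to the rate. Here ∑xᵢ = 12 and n = 5, so shape 3.4→15.4 and rate 1.6→6.6.
Posterior mean = shape/rate = 15.4/6.6 = 2.333.

Posterior: Gamma(shape=15.4, rate=6.6); mean ≈ 2.333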